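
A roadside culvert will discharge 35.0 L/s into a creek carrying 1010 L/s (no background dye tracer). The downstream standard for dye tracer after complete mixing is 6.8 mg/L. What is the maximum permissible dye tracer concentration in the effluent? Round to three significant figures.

At the limit, (Qr·Cr + Qe·Cₑ)/(Qr + Qe) = 6.8:
Cₑ = (1045·6.8 − 1010·0) / 35.00 = 203.0 mg/L.

203 mg/L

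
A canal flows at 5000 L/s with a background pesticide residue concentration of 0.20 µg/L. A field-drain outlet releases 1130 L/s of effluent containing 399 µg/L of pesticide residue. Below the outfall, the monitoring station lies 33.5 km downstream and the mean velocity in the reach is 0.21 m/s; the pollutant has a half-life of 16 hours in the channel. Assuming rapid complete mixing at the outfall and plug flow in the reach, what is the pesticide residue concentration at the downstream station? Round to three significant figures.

10.8 µg/L

After mixing, C = (5000·0.2000 + 1130·399.0) / 6130 = 451900/6130 = 73.71 µg/L.
Travel time t = 33.5·1000 / 0.21 = 159500 s = 44.31 h.
Half-life 16 h → k = ln 2 / 16 = 0.04332 h⁻¹ = 1.040 d⁻¹.
Decay over the reach: 73.71·exp(−kt) = 73.71·0.1467 = 10.81 µg/L.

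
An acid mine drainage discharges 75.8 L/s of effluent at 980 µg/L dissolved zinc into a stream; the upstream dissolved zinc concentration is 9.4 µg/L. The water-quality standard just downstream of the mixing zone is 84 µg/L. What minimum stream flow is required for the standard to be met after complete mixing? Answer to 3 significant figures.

910 L/s

Set C_mix = 84: (Q·9.400 + 75.80·980.0) / (Q + 75.80) = 84
→ Q = 75.80·(980.0 − 84)/(84 − 9.400) = 910.4 L/s.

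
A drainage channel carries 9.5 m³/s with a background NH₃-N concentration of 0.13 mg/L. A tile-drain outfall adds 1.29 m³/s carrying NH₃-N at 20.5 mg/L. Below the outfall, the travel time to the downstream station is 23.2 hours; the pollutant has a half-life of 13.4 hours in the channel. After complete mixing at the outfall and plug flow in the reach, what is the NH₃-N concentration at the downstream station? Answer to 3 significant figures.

After mixing, C = (9.500·0.1300 + 1.290·20.50) / 10.79 = 27.68/10.79 = 2.565 mg/L.
Half-life 13.4 h → k = ln 2 / 13.4 = 0.05173 h⁻¹ = 1.241 d⁻¹.
Decay over the reach: 2.565·exp(−kt) = 2.565·0.3012 = 0.7726 mg/L.

0.773 mg/L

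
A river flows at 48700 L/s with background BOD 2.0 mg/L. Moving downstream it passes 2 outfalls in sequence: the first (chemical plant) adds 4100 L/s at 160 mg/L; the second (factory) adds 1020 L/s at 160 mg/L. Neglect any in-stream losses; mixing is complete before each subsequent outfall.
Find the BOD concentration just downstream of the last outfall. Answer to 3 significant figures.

17.0 mg/L

After outfall 1: Q = 48700 + 4100 = 52800 L/s; C = (48700·2.000 + 4100·160.0)/52800 = 14.27 mg/L.
After outfall 2: Q = 52800 + 1020 = 53820 L/s; C = (52800·14.27 + 1020·160.0)/53820 = 17.03 mg/L.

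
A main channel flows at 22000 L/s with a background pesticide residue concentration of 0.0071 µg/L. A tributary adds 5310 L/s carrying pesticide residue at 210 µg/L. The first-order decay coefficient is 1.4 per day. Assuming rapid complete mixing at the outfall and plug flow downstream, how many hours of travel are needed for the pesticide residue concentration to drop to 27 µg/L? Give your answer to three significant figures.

Flow-weighted average: C = (22000·0.007100 + 5310·210.0) / 27310 = 1115000/27310 = 40.84 µg/L.
40.84·exp(−k·t) = 27 → t = ln(40.84/27)/k = 25530 s = 7.093 h.

7.09 h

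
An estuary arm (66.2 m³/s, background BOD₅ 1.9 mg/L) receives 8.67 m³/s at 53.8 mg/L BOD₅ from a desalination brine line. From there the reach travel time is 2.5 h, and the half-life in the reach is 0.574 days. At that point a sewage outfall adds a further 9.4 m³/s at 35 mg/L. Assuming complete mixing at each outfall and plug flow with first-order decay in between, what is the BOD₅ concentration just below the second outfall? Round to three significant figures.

10.1 mg/L

Conservation of mass: C = (66.20·1.900 + 8.670·53.80) / 74.87 = 592.2/74.87 = 7.910 mg/L; combined flow 74.87 m³/s.
Half-life 0.574 d → k = ln 2 / 0.574 = 1.208 d⁻¹.
After decay, C = 7.910 × e^(−kt) = 7.910 × 0.8818 = 6.975 mg/L.
At the second outfall, C = (74.87·6.975 + 9.400·35.00) / (74.87 + 9.400) = 10.10 mg/L.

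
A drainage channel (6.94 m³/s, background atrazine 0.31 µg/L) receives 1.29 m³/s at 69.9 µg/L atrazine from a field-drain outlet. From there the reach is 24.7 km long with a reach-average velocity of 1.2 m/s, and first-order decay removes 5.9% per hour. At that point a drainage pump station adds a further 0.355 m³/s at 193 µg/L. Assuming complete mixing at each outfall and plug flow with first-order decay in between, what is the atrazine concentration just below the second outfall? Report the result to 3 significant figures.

Flow-weighted average: C = (6.940·0.3100 + 1.290·69.90) / 8.230 = 92.32/8.230 = 11.22 µg/L; combined flow 8.230 m³/s.
Travel time t = 24.7·1000 / 1.2 = 20580 s = 5.718 h.
5.9%/h lost → k = −ln(1 − 0.059) = 0.06081 h⁻¹.
Applying C = C₀e^(−kt): 11.22 × 0.7063 = 7.923 µg/L.
At the second outfall, C = (8.230·7.923 + 0.3550·193.0) / (8.230 + 0.3550) = 15.58 µg/L.

15.6 µg/L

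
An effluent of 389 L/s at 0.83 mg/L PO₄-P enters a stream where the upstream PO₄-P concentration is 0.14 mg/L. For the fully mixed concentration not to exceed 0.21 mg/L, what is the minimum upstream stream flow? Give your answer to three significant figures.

Set C_mix = 0.21: (Q·0.1400 + 389.0·0.8300) / (Q + 389.0) = 0.21
→ Q = 389.0·(0.8300 − 0.21)/(0.21 − 0.1400) = 3445 L/s.

3450 L/s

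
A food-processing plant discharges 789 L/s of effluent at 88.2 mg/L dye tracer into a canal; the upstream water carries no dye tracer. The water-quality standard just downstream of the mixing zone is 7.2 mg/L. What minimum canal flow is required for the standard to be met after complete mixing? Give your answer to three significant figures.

Set C_mix = 7.2: (Q·0 + 789.0·88.20) / (Q + 789.0) = 7.2
→ Q = 789.0·(88.20 − 7.2)/(7.2 − 0) = 8876 L/s.

8880 L/s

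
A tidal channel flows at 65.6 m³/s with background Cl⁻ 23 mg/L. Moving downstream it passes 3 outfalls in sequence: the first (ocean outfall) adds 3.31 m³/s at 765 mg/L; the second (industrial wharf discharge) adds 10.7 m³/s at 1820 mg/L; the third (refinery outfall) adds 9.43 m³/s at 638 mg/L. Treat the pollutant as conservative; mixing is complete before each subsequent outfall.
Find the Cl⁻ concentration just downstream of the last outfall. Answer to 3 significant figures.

332 mg/L

Outfall 1: combined Q = 68.91 m³/s; C = (65.60·23.00 + 3.310·765.0)/68.91 = 58.64 mg/L.
Outfall 2: combined Q = 79.61 m³/s; C = (68.91·58.64 + 10.70·1820)/79.61 = 295.4 mg/L.
Outfall 3: combined Q = 89.04 m³/s; C = (79.61·295.4 + 9.430·638.0)/89.04 = 331.7 mg/L.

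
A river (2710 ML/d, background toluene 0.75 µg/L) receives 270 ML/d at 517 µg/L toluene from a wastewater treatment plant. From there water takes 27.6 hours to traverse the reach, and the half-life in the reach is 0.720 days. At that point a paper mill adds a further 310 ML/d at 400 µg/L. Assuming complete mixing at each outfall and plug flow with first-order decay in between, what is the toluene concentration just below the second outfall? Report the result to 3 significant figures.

51.9 µg/L

Mixed concentration C = ΣQC/ΣQ = (2710·0.7500 + 270.0·517.0) / 2980 = 141600/2980 = 47.52 µg/L; combined flow 2980 ML/d.
Half-life 0.720 d → k = ln 2 / 0.720 = 0.9627 d⁻¹.
Decay over the reach: 47.52·exp(−kt) = 47.52·0.3305 = 15.71 µg/L.
Second outfall: C = (2980·15.71 + 310.0·400.0)/3290 = 51.92 µg/L.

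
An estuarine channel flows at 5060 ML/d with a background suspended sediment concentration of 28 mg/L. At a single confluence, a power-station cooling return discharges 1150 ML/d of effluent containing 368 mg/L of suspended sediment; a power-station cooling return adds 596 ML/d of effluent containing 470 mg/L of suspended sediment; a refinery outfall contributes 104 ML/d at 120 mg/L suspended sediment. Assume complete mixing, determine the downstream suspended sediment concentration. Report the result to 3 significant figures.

124 mg/L

Mixed concentration C = ΣQC/ΣQ = (5060·28.00 + 1150·368.0 + 596.0·470.0 + 104.0·120.0) / 6910 = 857500/6910 = 124.1 mg/L.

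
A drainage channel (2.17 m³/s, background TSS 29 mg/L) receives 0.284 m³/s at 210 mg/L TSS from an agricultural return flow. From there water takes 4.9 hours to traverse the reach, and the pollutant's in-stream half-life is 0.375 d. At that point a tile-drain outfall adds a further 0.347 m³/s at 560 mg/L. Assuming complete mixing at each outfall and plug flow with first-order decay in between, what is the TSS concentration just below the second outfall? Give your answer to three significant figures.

Flow-weighted average: C = (2.170·29.00 + 0.2840·210.0) / 2.454 = 122.6/2.454 = 49.95 mg/L; combined flow 2.454 m³/s.
Half-life 0.375 d → k = ln 2 / 0.375 = 1.848 d⁻¹.
First-order decay: C = 49.95·exp(−k·t) = 49.95·0.6857 = 34.25 mg/L.
Second outfall: C = (2.454·34.25 + 0.3470·560.0)/2.801 = 99.38 mg/L.

99.4 mg/L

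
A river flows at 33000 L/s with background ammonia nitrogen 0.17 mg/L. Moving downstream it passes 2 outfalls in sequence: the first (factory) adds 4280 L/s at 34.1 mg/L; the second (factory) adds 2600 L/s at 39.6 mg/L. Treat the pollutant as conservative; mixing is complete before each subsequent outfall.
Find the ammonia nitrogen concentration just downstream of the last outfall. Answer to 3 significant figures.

6.38 mg/L

Below outfall 1: Q → 37280 L/s, C = (33000·0.1700 + 4280·34.10)/37280 = 4.065 mg/L.
Below outfall 2: Q → 39880 L/s, C = (37280·4.065 + 2600·39.60)/39880 = 6.382 mg/L.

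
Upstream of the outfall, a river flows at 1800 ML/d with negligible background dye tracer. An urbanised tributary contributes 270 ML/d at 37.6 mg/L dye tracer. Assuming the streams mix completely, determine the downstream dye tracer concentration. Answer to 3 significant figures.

Mass balance: C = (1800·0 + 270.0·37.60) / 2070 = 10150/2070 = 4.904 mg/L.

4.90 mg/L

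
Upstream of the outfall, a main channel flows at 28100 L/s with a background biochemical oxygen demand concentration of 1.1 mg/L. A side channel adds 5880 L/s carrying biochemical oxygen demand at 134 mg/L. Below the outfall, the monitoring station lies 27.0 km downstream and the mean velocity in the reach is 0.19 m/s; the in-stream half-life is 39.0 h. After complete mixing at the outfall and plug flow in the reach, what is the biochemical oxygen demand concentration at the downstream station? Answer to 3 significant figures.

Conservation of mass: C = (28100·1.100 + 5880·134.0) / 33980 = 818800/33980 = 24.10 mg/L.
Travel time t = 27.0·1000 / 0.19 = 142100 s = 39.47 h.
Half-life 39.0 h → k = ln 2 / 39.0 = 0.01777 h⁻¹ = 0.4266 d⁻¹.
Applying C = C₀e^(−kt): 24.10 × 0.4958 = 11.95 mg/L.

11.9 mg/L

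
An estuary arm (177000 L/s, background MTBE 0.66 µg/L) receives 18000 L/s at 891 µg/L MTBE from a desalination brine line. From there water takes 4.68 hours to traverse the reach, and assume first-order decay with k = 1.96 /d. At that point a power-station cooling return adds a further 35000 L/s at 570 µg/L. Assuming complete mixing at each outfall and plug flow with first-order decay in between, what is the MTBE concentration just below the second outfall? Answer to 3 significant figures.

Mixed concentration C = ΣQC/ΣQ = (177000·0.6600 + 18000·891.0) / 195000 = 16150000/195000 = 82.85 µg/L; combined flow 195000 L/s.
First-order decay: C = 82.85·exp(−k·t) = 82.85·0.6824 = 56.53 µg/L.
At the second outfall, C = (195000·56.53 + 35000·570.0) / (195000 + 35000) = 134.7 µg/L.

135 µg/L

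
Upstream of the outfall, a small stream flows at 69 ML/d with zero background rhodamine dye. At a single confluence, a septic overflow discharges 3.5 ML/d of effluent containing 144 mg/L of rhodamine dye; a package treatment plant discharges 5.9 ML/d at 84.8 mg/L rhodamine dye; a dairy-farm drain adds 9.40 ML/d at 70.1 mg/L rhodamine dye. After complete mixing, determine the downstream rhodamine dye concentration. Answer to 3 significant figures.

Mass balance: C = (69.00·0 + 3.500·144.0 + 5.900·84.80 + 9.400·70.10) / 87.80 = 1663/87.80 = 18.94 mg/L.

18.9 mg/L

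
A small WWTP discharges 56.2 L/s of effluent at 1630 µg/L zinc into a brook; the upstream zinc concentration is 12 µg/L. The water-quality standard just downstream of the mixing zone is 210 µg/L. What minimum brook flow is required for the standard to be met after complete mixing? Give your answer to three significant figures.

403 L/s

Set C_mix = 210: (Q·12.00 + 56.20·1630) / (Q + 56.20) = 210
→ Q = 56.20·(1630 − 210)/(210 − 12.00) = 403.1 L/s.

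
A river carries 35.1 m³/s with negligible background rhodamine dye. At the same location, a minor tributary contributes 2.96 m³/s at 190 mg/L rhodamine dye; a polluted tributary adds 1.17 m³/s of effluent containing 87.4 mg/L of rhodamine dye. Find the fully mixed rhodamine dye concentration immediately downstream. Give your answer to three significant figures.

Mass balance: C = (35.10·0 + 2.960·190.0 + 1.170·87.40) / 39.23 = 664.7/39.23 = 16.94 mg/L.

16.9 mg/L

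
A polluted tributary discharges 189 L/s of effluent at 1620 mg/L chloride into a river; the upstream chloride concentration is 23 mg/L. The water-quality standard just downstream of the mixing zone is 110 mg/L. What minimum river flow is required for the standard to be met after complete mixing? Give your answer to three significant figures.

3280 L/s

Set C_mix = 110: (Q·23.00 + 189.0·1620) / (Q + 189.0) = 110
→ Q = 189.0·(1620 − 110)/(110 − 23.00) = 3280 L/s.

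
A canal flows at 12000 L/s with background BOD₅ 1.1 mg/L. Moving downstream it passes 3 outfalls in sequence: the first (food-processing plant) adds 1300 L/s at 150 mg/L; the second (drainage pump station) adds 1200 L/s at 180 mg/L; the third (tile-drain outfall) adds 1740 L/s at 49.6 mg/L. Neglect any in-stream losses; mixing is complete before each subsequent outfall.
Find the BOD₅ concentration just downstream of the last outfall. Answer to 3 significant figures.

After outfall 1: Q = 12000 + 1300 = 13300 L/s; C = (12000·1.100 + 1300·150.0)/13300 = 15.65 mg/L.
After outfall 2: Q = 13300 + 1200 = 14500 L/s; C = (13300·15.65 + 1200·180.0)/14500 = 29.26 mg/L.
After outfall 3: Q = 14500 + 1740 = 16240 L/s; C = (14500·29.26 + 1740·49.60)/16240 = 31.43 mg/L.

31.4 mg/L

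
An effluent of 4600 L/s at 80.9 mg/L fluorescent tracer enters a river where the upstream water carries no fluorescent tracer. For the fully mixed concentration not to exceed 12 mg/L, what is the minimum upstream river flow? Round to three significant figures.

26400 L/s

Set C_mix = 12: (Q·0 + 4600·80.90) / (Q + 4600) = 12
→ Q = 4600·(80.90 − 12)/(12 − 0) = 26410 L/s.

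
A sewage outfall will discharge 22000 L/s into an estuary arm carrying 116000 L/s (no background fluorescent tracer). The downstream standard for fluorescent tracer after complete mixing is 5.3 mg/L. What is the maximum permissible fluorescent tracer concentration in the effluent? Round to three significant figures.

At the limit, (Qr·Cr + Qe·Cₑ)/(Qr + Qe) = 5.3:
Cₑ = (138000·5.3 − 116000·0) / 22000 = 33.25 mg/L.

33.2 mg/L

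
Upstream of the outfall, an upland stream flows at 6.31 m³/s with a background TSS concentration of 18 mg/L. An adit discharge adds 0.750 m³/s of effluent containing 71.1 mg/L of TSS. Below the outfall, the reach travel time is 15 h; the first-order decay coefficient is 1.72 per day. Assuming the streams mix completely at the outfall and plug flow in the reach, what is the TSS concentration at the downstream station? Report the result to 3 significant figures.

Conservation of mass: C = (6.310·18.00 + 0.7500·71.10) / 7.060 = 166.9/7.060 = 23.64 mg/L.
Decay over the reach: 23.64·exp(−kt) = 23.64·0.3413 = 8.069 mg/L.

8.07 mg/L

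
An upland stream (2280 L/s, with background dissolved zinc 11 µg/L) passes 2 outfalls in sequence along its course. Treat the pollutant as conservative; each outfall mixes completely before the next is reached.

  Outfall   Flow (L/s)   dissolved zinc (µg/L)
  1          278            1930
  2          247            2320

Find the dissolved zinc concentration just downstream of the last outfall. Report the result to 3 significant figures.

405 µg/L

Outfall 1: combined Q = 2558 L/s; C = (2280·11.00 + 278.0·1930)/2558 = 219.6 µg/L.
Outfall 2: combined Q = 2805 L/s; C = (2558·219.6 + 247.0·2320)/2805 = 404.5 µg/L.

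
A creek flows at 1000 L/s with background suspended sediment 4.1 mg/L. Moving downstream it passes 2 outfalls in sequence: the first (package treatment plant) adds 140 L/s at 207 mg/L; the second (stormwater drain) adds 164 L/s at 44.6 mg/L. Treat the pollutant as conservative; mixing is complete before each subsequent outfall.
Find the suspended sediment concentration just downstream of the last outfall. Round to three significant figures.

Outfall 1: combined Q = 1140 L/s; C = (1000·4.100 + 140.0·207.0)/1140 = 29.02 mg/L.
Outfall 2: combined Q = 1304 L/s; C = (1140·29.02 + 164.0·44.60)/1304 = 30.98 mg/L.

31.0 mg/L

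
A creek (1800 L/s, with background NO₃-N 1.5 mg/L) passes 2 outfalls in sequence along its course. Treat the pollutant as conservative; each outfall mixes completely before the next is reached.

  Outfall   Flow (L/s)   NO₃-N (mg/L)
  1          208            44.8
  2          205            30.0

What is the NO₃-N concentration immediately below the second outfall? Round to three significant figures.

After outfall 1: Q = 1800 + 208.0 = 2008 L/s; C = (1800·1.500 + 208.0·44.80)/2008 = 5.985 mg/L.
After outfall 2: Q = 2008 + 205.0 = 2213 L/s; C = (2008·5.985 + 205.0·30.00)/2213 = 8.210 mg/L.

8.21 mg/L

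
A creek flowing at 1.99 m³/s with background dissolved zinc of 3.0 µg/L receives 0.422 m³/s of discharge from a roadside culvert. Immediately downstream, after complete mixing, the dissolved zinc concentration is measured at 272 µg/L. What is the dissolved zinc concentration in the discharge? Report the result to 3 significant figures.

1540 µg/L

Mass balance: 1.990·3.000 + 0.4220·Cₑ = 2.412·272.0
→ Cₑ = (2.412·272.0 − 1.990·3.000) / 0.4220 = 1541 µg/L.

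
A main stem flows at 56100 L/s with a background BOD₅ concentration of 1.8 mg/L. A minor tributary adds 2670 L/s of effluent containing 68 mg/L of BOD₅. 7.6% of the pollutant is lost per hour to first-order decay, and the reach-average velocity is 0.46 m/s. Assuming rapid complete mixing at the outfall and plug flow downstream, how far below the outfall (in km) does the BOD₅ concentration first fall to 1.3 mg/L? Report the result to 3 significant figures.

27.4 km

After mixing, C = (56100·1.800 + 2670·68.00) / 58770 = 282500/58770 = 4.808 mg/L.
7.6%/h lost → k = −ln(1 − 0.076) = 0.07904 h⁻¹.
Set 4.808·exp(−k·t) = 1.3 → t = ln(4.808/1.3)/k = 59560 s = 16.55 h.
Distance = v·t = 0.46·59560 = 27400 m = 27.40 km.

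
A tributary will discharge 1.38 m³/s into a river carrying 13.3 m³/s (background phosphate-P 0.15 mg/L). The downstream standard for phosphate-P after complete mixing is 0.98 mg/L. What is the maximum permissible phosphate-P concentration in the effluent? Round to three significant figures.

At the limit, (Qr·Cr + Qe·Cₑ)/(Qr + Qe) = 0.98:
Cₑ = (14.68·0.98 − 13.30·0.1500) / 1.380 = 8.979 mg/L.

8.98 mg/L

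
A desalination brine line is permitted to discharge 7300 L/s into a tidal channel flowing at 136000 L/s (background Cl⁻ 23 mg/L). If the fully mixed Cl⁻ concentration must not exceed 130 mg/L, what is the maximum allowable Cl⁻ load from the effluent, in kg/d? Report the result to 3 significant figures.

1340000 kg/d

Mass balance at the limit: 136000·23.00 + 7300·Cₑ = 143300·130 → Cₑ = 2123 mg/L.
7300 L/s = 7.300 m³/s. Load = 7.300 m³/s × 2123 g/m³ × 86 400 s/d = 1339000 kg/d.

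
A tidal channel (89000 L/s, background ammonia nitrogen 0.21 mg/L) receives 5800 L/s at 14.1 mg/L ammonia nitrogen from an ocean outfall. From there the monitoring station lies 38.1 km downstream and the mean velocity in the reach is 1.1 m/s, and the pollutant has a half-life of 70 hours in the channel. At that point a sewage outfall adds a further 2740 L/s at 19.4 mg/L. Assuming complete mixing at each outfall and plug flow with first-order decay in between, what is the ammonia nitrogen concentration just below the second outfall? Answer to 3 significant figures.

1.48 mg/L

Flow-weighted average: C = (89000·0.2100 + 5800·14.10) / 94800 = 100500/94800 = 1.060 mg/L; combined flow 94800 L/s.
Travel time t = 38.1·1000 / 1.1 = 34640 s = 9.621 h.
Half-life 70 h → k = ln 2 / 70 = 0.009902 h⁻¹ = 0.2377 d⁻¹.
Applying C = C₀e^(−kt): 1.060 × 0.9091 = 0.9635 mg/L.
Second outfall: C = (94800·0.9635 + 2740·19.40)/97540 = 1.481 mg/L.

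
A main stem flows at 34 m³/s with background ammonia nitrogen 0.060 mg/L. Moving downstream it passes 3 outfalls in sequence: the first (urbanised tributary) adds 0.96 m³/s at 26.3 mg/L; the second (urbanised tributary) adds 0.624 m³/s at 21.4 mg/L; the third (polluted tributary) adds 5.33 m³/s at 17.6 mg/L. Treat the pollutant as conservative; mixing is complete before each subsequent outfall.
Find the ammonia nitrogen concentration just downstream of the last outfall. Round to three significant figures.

Below outfall 1: Q → 34.96 m³/s, C = (34.00·0.06000 + 0.9600·26.30)/34.96 = 0.7805 mg/L.
Below outfall 2: Q → 35.58 m³/s, C = (34.96·0.7805 + 0.6240·21.40)/35.58 = 1.142 mg/L.
Below outfall 3: Q → 40.91 m³/s, C = (35.58·1.142 + 5.330·17.60)/40.91 = 3.286 mg/L.

3.29 mg/L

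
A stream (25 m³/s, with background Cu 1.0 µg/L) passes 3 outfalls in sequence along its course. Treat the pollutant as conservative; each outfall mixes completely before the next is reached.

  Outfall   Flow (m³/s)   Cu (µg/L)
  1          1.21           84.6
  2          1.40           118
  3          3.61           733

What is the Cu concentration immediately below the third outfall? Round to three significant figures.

94.1 µg/L

After outfall 1: Q = 25.00 + 1.210 = 26.21 m³/s; C = (25.00·1.000 + 1.210·84.60)/26.21 = 4.859 µg/L.
After outfall 2: Q = 26.21 + 1.400 = 27.61 m³/s; C = (26.21·4.859 + 1.400·118.0)/27.61 = 10.60 µg/L.
After outfall 3: Q = 27.61 + 3.610 = 31.22 m³/s; C = (27.61·10.60 + 3.610·733.0)/31.22 = 94.13 µg/L.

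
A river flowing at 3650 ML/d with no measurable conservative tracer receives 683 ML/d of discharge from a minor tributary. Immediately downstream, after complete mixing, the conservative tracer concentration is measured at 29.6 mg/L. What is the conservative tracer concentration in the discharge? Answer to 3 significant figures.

188 mg/L

Mass balance: 3650·0 + 683.0·Cₑ = 4333·29.60
→ Cₑ = (4333·29.60 − 3650·0) / 683.0 = 187.8 mg/L.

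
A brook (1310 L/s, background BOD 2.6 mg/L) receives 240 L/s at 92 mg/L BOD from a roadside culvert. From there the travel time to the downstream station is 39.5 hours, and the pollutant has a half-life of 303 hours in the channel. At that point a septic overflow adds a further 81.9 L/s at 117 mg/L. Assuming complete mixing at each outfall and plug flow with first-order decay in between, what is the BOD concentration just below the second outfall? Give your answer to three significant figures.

20.1 mg/L

Mixed concentration C = ΣQC/ΣQ = (1310·2.600 + 240.0·92.00) / 1550 = 25490/1550 = 16.44 mg/L; combined flow 1550 L/s.
Half-life 303 h → k = ln 2 / 303 = 0.002288 h⁻¹ = 0.05490 d⁻¹.
First-order decay: C = 16.44·exp(−k·t) = 16.44·0.9136 = 15.02 mg/L.
Second outfall: C = (1550·15.02 + 81.90·117.0)/1632 = 20.14 mg/L.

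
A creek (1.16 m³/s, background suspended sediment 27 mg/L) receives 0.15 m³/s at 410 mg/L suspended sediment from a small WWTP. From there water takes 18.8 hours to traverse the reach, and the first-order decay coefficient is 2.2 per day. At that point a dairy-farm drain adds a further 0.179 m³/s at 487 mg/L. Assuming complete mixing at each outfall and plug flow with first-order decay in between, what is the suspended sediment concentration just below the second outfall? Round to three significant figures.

69.7 mg/L

Mass balance: C = (1.160·27.00 + 0.1500·410.0) / 1.310 = 92.82/1.310 = 70.85 mg/L; combined flow 1.310 m³/s.
Decay over the reach: 70.85·exp(−kt) = 70.85·0.1785 = 12.65 mg/L.
At the second outfall, C = (1.310·12.65 + 0.1790·487.0) / (1.310 + 0.1790) = 69.67 mg/L.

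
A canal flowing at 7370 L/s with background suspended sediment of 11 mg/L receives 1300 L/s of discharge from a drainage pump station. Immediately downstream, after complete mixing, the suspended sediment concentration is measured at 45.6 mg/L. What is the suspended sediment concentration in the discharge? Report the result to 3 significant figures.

242 mg/L

Mass balance: 7370·11.00 + 1300·Cₑ = 8670·45.60
→ Cₑ = (8670·45.60 − 7370·11.00) / 1300 = 241.8 mg/L.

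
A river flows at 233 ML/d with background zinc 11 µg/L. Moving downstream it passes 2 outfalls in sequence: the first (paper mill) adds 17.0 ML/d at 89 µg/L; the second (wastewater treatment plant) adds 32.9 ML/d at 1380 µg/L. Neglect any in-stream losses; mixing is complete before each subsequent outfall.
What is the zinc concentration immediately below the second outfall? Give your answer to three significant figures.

Below outfall 1: Q → 250.0 ML/d, C = (233.0·11.00 + 17.00·89.00)/250.0 = 16.30 µg/L.
Below outfall 2: Q → 282.9 ML/d, C = (250.0·16.30 + 32.90·1380)/282.9 = 174.9 µg/L.

175 µg/L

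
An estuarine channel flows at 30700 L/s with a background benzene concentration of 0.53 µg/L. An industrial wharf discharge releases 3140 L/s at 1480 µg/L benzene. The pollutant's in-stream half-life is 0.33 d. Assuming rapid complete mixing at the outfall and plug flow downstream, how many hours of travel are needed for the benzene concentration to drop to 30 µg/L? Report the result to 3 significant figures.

Flow-weighted average: C = (30700·0.5300 + 3140·1480) / 33840 = 4663000/33840 = 137.8 µg/L.
Half-life 0.33 d → k = ln 2 / 0.33 = 2.100 d⁻¹.
137.8·exp(−k·t) = 30 → t = ln(137.8/30)/k = 62720 s = 17.42 h.

17.4 h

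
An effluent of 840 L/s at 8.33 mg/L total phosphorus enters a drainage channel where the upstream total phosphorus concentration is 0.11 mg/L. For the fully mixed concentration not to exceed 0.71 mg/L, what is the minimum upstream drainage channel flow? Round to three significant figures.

10700 L/s

Set C_mix = 0.71: (Q·0.1100 + 840.0·8.330) / (Q + 840.0) = 0.71
→ Q = 840.0·(8.330 − 0.71)/(0.71 − 0.1100) = 10670 L/s.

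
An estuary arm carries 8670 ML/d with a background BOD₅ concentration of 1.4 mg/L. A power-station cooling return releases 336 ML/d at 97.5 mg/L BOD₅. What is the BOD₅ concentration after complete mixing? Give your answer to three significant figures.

Flow-weighted average: C = (8670·1.400 + 336.0·97.50) / 9006 = 44900/9006 = 4.985 mg/L.

4.99 mg/L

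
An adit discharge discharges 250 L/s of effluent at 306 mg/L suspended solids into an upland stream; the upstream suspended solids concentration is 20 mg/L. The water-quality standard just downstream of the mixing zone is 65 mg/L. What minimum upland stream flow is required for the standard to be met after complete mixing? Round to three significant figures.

1340 L/s

Set C_mix = 65: (Q·20.00 + 250.0·306.0) / (Q + 250.0) = 65
→ Q = 250.0·(306.0 − 65)/(65 − 20.00) = 1339 L/s.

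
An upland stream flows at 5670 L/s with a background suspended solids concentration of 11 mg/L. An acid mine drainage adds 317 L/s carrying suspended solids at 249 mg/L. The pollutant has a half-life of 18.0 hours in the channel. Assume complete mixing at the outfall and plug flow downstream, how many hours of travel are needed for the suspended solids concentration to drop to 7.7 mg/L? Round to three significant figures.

29.1 h

Mass balance: C = (5670·11.00 + 317.0·249.0) / 5987 = 141300/5987 = 23.60 mg/L.
Half-life 18.0 h → k = ln 2 / 18.0 = 0.03851 h⁻¹ = 0.9242 d⁻¹.
23.60·exp(−k·t) = 7.7 → t = ln(23.60/7.7)/k = 104700 s = 29.09 h.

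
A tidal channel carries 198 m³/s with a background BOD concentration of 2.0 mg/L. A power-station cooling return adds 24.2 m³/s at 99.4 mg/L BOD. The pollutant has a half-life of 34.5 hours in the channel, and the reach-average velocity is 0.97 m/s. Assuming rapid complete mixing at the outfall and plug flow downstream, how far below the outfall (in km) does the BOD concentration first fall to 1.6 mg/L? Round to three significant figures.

359 km

After mixing, C = (198.0·2.000 + 24.20·99.40) / 222.2 = 2801/222.2 = 12.61 mg/L.
Half-life 34.5 h → k = ln 2 / 34.5 = 0.02009 h⁻¹ = 0.4822 d⁻¹.
Set 12.61·exp(−k·t) = 1.6 → t = ln(12.61/1.6)/k = 369900 s = 102.7 h.
Distance = v·t = 0.97·369900 = 358800 m = 358.8 km.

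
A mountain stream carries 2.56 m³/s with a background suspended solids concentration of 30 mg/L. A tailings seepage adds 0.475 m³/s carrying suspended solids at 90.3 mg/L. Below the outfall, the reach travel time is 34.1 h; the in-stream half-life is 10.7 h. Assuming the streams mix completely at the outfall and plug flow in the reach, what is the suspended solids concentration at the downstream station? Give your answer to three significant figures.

Flow-weighted average: C = (2.560·30.00 + 0.4750·90.30) / 3.035 = 119.7/3.035 = 39.44 mg/L.
Half-life 10.7 h → k = ln 2 / 10.7 = 0.06478 h⁻¹ = 1.555 d⁻¹.
Applying C = C₀e^(−kt): 39.44 × 0.1098 = 4.331 mg/L.

4.33 mg/L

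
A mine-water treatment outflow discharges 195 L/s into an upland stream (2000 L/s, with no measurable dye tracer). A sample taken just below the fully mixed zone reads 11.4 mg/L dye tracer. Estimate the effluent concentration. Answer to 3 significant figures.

Mass balance: 2000·0 + 195.0·Cₑ = 2195·11.40
→ Cₑ = (2195·11.40 − 2000·0) / 195.0 = 128.3 mg/L.

128 mg/L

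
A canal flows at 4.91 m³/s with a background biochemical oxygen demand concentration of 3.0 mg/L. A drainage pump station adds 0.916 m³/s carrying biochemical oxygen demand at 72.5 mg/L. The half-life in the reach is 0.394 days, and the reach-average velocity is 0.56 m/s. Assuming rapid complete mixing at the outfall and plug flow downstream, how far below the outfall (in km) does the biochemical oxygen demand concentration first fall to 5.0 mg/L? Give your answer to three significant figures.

After mixing, C = (4.910·3.000 + 0.9160·72.50) / 5.826 = 81.14/5.826 = 13.93 mg/L.
Half-life 0.394 d → k = ln 2 / 0.394 = 1.759 d⁻¹.
Set 13.93·exp(−k·t) = 5.0 → t = ln(13.93/5.0)/k = 50310 s = 13.98 h.
Distance = v·t = 0.56·50310 = 28170 m = 28.17 km.

28.2 km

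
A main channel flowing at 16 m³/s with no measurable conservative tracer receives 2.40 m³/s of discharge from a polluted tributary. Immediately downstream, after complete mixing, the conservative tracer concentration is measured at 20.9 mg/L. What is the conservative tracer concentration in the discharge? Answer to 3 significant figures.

Mass balance: 16.00·0 + 2.400·Cₑ = 18.40·20.90
→ Cₑ = (18.40·20.90 − 16.00·0) / 2.400 = 160.2 mg/L.

160 mg/L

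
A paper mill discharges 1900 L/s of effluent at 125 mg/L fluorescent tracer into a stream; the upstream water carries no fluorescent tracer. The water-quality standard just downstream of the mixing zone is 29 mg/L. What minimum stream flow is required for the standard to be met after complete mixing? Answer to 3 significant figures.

6290 L/s

Set C_mix = 29: (Q·0 + 1900·125.0) / (Q + 1900) = 29
→ Q = 1900·(125.0 − 29)/(29 − 0) = 6290 L/s.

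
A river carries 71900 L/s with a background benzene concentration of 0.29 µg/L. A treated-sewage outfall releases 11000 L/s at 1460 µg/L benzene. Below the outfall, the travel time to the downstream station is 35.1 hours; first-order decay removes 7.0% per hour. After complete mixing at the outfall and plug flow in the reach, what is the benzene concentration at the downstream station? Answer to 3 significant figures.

15.2 µg/L

After mixing, C = (71900·0.2900 + 11000·1460) / 82900 = 16080000/82900 = 194.0 µg/L.
7.0%/h lost → k = −ln(1 − 0.07) = 0.07257 h⁻¹.
Applying C = C₀e^(−kt): 194.0 × 0.07830 = 15.19 µg/L.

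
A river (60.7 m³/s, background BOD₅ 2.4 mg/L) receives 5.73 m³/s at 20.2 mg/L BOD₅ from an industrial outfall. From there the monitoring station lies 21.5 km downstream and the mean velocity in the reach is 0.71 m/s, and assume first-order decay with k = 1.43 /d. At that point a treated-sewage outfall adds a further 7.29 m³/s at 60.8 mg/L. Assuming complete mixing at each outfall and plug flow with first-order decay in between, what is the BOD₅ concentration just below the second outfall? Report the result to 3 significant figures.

After mixing, C = (60.70·2.400 + 5.730·20.20) / 66.43 = 261.4/66.43 = 3.935 mg/L; combined flow 66.43 m³/s.
Travel time t = 21.5·1000 / 0.71 = 30280 s = 8.412 h.
Applying C = C₀e^(−kt): 3.935 × 0.6058 = 2.384 mg/L.
Second outfall: C = (66.43·2.384 + 7.290·60.80)/73.72 = 8.161 mg/L.

8.16 mg/L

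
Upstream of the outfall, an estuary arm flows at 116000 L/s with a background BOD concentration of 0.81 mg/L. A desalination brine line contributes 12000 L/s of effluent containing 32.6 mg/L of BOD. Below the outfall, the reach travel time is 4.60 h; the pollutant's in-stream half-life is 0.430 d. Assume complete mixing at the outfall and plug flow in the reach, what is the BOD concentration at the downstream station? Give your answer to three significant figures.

2.78 mg/L

Mass balance: C = (116000·0.8100 + 12000·32.60) / 128000 = 485200/128000 = 3.790 mg/L.
Half-life 0.430 d → k = ln 2 / 0.430 = 1.612 d⁻¹.
After decay, C = 3.790 × e^(−kt) = 3.790 × 0.7342 = 2.783 mg/L.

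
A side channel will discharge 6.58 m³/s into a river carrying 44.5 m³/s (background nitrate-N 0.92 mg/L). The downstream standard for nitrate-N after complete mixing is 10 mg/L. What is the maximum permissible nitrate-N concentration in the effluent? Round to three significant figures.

71.4 mg/L

At the limit, (Qr·Cr + Qe·Cₑ)/(Qr + Qe) = 10:
Cₑ = (51.08·10 − 44.50·0.9200) / 6.580 = 71.41 mg/L.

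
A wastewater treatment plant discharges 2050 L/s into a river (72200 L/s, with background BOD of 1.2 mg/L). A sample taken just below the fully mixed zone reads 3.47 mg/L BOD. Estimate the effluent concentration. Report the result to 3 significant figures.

83.4 mg/L

Mass balance: 72200·1.200 + 2050·Cₑ = 74250·3.470
→ Cₑ = (74250·3.470 − 72200·1.200) / 2050 = 83.42 mg/L.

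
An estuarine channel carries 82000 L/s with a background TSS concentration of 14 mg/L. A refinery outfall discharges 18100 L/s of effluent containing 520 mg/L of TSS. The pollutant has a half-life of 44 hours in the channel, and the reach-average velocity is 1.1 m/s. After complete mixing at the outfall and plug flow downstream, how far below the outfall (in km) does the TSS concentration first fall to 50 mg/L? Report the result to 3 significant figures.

188 km

After mixing, C = (82000·14.00 + 18100·520.0) / 100100 = 10560000/100100 = 105.5 mg/L.
Half-life 44 h → k = ln 2 / 44 = 0.01575 h⁻¹ = 0.3781 d⁻¹.
Set 105.5·exp(−k·t) = 50 → t = ln(105.5/50)/k = 170600 s = 47.40 h.
Distance = v·t = 1.1·170600 = 187700 m = 187.7 km.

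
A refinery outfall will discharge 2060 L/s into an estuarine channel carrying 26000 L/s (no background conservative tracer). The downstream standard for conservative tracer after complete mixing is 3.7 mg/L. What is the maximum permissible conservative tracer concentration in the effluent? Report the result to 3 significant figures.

50.4 mg/L

At the limit, (Qr·Cr + Qe·Cₑ)/(Qr + Qe) = 3.7:
Cₑ = (28060·3.7 − 26000·0) / 2060 = 50.40 mg/L.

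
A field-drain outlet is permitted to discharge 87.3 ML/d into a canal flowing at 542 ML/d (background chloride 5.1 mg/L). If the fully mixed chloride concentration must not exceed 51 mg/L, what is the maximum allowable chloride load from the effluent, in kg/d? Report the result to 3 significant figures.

29300 kg/d

Mass balance at the limit: 542.0·5.100 + 87.30·Cₑ = 629.3·51 → Cₑ = 336.0 mg/L.
87.30 ML/d = 1.010 m³/s. Load = 1.010 m³/s × 336.0 g/m³ × 86 400 s/d = 29330 kg/d.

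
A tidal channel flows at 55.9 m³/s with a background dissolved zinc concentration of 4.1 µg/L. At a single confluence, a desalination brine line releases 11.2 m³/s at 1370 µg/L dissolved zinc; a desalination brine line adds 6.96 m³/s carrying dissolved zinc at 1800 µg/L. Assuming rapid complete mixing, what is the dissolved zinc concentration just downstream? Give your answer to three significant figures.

Mass balance: C = (55.90·4.100 + 11.20·1370 + 6.960·1800) / 74.06 = 28100/74.06 = 379.4 µg/L.

379 µg/L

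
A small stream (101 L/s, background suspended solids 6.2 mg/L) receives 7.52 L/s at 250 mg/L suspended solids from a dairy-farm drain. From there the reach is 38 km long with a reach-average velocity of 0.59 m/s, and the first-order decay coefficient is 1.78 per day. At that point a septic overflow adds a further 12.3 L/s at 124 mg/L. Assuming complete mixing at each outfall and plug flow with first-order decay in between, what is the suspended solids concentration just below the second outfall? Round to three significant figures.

Flow-weighted average: C = (101.0·6.200 + 7.520·250.0) / 108.5 = 2506/108.5 = 23.09 mg/L; combined flow 108.5 L/s.
Travel time t = 38·1000 / 0.59 = 64410 s = 17.89 h.
Applying C = C₀e^(−kt): 23.09 × 0.2653 = 6.127 mg/L.
Second outfall: C = (108.5·6.127 + 12.30·124.0)/120.8 = 18.13 mg/L.

18.1 mg/L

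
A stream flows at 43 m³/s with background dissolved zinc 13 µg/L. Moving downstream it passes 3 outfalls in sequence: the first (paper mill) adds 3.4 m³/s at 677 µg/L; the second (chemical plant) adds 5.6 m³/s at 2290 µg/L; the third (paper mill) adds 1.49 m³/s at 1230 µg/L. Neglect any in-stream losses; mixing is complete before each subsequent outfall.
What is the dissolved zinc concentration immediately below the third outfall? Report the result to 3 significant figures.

Below outfall 1: Q → 46.40 m³/s, C = (43.00·13.00 + 3.400·677.0)/46.40 = 61.66 µg/L.
Below outfall 2: Q → 52.00 m³/s, C = (46.40·61.66 + 5.600·2290)/52.00 = 301.6 µg/L.
Below outfall 3: Q → 53.49 m³/s, C = (52.00·301.6 + 1.490·1230)/53.49 = 327.5 µg/L.

327 µg/L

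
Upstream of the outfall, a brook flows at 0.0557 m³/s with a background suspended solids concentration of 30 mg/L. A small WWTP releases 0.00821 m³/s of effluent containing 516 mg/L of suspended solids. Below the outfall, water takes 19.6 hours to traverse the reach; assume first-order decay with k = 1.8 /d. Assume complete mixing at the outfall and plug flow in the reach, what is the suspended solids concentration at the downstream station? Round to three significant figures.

Flow-weighted average: C = (0.05570·30.00 + 0.008210·516.0) / 0.06391 = 5.907/0.06391 = 92.43 mg/L.
First-order decay: C = 92.43·exp(−k·t) = 92.43·0.2299 = 21.25 mg/L.

21.3 mg/L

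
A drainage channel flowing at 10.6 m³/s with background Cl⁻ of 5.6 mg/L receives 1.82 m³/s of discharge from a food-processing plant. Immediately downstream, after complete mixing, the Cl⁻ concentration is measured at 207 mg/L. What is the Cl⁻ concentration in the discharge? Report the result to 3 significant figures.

1380 mg/L

Mass balance: 10.60·5.600 + 1.820·Cₑ = 12.42·207.0
→ Cₑ = (12.42·207.0 − 10.60·5.600) / 1.820 = 1380 mg/L.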